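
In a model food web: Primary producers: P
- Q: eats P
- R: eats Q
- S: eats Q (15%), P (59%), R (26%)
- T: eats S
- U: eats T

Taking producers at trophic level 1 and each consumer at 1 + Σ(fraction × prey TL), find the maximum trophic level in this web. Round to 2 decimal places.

4.67

Q: 1 + 1 = 2
R: 1 + 2 = 3
S: 1 + (0.15×2 + 0.59×1 + 0.26×3) = 2.67
T: 1 + 2.67 = 3.67
U: 1 + 3.67 = 4.67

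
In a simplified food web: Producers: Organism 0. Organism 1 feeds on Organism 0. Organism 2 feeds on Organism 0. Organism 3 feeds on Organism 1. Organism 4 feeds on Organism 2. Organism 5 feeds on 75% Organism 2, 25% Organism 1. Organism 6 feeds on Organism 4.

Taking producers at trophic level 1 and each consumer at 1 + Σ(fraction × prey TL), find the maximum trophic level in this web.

Organism 1: 1 + 1 = 2
Organism 2: 1 + 1 = 2
Organism 3: 1 + 2 = 3
Organism 4: 1 + 2 = 3
Organism 5: 1 + (0.75×2 + 0.25×2) = 3
Organism 6: 1 + 3 = 4

4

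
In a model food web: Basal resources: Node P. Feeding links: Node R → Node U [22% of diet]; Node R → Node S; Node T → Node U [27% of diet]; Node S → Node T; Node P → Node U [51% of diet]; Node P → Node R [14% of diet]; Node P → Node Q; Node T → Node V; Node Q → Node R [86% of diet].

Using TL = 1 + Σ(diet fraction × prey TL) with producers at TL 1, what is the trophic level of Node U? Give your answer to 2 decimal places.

3.45

Node Q: 1 + 1 = 2
Node R: 1 + (0.14×1 + 0.86×2) = 2.86
Node S: 1 + 2.86 = 3.86
Node T: 1 + 3.86 = 4.86
Node U: 1 + (0.27×4.86 + 0.51×1 + 0.22×2.86) = 3.4514
Node V: 1 + 4.86 = 5.86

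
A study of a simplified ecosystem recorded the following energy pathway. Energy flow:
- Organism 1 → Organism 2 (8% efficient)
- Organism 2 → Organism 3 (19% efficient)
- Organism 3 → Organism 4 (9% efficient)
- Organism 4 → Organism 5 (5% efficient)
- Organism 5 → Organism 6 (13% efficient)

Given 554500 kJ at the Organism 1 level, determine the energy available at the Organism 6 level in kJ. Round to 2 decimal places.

Organism 2: 554500 × 0.08 = 44360 kJ
Organism 3: 44360 × 0.19 = 8428.4 kJ
Organism 4: 8428.4 × 0.09 = 758.556 kJ
Organism 5: 758.556 × 0.05 = 37.9278 kJ
Organism 6: 37.9278 × 0.13 = 4.930614 kJ

4.93 kJ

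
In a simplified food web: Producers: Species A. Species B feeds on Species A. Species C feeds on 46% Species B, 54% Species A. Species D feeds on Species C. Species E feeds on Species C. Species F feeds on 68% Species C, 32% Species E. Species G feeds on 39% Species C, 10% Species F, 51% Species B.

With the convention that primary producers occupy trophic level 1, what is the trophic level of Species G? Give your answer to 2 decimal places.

3.36

Species B: 1 + 1 = 2
Species C: 1 + (0.46×2 + 0.54×1) = 2.46
Species D: 1 + 2.46 = 3.46
Species E: 1 + 2.46 = 3.46
Species F: 1 + (0.68×2.46 + 0.32×3.46) = 3.78
Species G: 1 + (0.39×2.46 + 0.1×3.78 + 0.51×2) = 3.3574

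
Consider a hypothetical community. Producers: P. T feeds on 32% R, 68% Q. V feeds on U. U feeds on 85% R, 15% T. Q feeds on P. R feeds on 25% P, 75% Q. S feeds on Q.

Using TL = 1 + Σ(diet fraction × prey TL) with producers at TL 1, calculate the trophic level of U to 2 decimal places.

Q: 1 + 1 = 2
R: 1 + (0.25×1 + 0.75×2) = 2.75
S: 1 + 2 = 3
T: 1 + (0.32×2.75 + 0.68×2) = 3.24
U: 1 + (0.85×2.75 + 0.15×3.24) = 3.8235
V: 1 + 3.8235 = 4.8235

3.82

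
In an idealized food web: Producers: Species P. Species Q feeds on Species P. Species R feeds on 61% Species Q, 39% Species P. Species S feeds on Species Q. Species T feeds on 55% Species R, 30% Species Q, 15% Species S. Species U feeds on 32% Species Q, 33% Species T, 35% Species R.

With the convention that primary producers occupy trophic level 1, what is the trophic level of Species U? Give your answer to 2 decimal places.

3.70

Species Q: 1 + 1 = 2
Species R: 1 + (0.61×2 + 0.39×1) = 2.61
Species S: 1 + 2 = 3
Species T: 1 + (0.55×2.61 + 0.3×2 + 0.15×3) = 3.4855
Species U: 1 + (0.32×2 + 0.33×3.4855 + 0.35×2.61) = 3.703715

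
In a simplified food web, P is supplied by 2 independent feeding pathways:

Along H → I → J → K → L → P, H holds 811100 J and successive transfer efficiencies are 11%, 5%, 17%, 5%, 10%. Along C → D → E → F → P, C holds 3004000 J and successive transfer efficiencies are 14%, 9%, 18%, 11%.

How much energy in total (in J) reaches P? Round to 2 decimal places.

Via H: 811100 × 0.11 × 0.05 × 0.17 × 0.05 × 0.1 = 3.7918925 J
Via C: 3004000 × 0.14 × 0.09 × 0.18 × 0.11 = 749.43792 J
Total at P: 3.7918925 + 749.43792 = 753.2298125 J

753.23 J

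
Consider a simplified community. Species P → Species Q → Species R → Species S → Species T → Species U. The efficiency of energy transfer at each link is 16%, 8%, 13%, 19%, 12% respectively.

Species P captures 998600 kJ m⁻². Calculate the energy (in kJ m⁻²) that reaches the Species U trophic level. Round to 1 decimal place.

37.9 kJ m⁻²

Species Q: 998600 × 0.16 = 159776 kJ m⁻²
Species R: 159776 × 0.08 = 12782.08 kJ m⁻²
Species S: 12782.08 × 0.13 = 1661.6704 kJ m⁻²
Species T: 1661.6704 × 0.19 = 315.717376 kJ m⁻²
Species U: 315.717376 × 0.12 = 37.88608512 kJ m⁻²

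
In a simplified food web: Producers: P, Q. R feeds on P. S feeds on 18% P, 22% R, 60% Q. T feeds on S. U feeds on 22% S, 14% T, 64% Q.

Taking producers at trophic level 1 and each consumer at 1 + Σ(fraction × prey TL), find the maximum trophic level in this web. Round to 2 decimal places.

R: 1 + 1 = 2
S: 1 + (0.18×1 + 0.22×2 + 0.6×1) = 2.22
T: 1 + 2.22 = 3.22
U: 1 + (0.22×2.22 + 0.14×3.22 + 0.64×1) = 2.5792

3.22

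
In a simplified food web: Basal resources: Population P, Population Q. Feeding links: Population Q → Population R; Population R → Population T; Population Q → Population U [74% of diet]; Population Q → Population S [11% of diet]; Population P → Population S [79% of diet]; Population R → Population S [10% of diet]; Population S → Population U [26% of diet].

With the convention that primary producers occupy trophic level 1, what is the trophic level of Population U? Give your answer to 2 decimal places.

2.29

Population R: 1 + 1 = 2
Population S: 1 + (0.11×1 + 0.1×2 + 0.79×1) = 2.1
Population T: 1 + 2 = 3
Population U: 1 + (0.26×2.1 + 0.74×1) = 2.286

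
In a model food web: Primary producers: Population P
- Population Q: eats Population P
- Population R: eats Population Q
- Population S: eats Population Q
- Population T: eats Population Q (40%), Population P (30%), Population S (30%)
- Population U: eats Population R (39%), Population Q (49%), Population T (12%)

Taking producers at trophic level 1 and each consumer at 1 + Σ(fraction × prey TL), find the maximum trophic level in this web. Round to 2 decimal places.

3.51

Population Q: 1 + 1 = 2
Population R: 1 + 2 = 3
Population S: 1 + 2 = 3
Population T: 1 + (0.4×2 + 0.3×1 + 0.3×3) = 3
Population U: 1 + (0.39×3 + 0.49×2 + 0.12×3) = 3.51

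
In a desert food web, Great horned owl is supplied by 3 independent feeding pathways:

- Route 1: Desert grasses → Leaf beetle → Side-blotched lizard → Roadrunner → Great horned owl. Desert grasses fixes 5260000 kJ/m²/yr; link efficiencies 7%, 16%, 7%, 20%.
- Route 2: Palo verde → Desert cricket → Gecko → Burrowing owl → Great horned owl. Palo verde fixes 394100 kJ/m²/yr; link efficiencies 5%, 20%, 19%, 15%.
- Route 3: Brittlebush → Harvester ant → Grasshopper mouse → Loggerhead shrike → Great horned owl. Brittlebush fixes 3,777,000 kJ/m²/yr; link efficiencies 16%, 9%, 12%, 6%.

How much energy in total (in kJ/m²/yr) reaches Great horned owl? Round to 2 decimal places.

1328.69 kJ/m²/yr

Route 1: 5260000 × 0.07 × 0.16 × 0.07 × 0.2 = 824.768 kJ/m²/yr
Route 2: 394100 × 0.05 × 0.2 × 0.19 × 0.15 = 112.3185 kJ/m²/yr
Route 3: 3777000 × 0.16 × 0.09 × 0.12 × 0.06 = 391.59936 kJ/m²/yr
Total at Great horned owl: 824.768 + 112.3185 + 391.59936 = 1328.68586 kJ/m²/yr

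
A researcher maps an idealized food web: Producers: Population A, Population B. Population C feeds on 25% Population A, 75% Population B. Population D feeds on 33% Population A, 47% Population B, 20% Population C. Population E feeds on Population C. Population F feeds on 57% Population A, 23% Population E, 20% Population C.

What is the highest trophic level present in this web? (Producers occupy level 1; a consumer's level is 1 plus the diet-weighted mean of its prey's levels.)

3

Population C: 1 + (0.25×1 + 0.75×1) = 2
Population D: 1 + (0.33×1 + 0.47×1 + 0.2×2) = 2.2
Population E: 1 + 2 = 3
Population F: 1 + (0.57×1 + 0.23×3 + 0.2×2) = 2.66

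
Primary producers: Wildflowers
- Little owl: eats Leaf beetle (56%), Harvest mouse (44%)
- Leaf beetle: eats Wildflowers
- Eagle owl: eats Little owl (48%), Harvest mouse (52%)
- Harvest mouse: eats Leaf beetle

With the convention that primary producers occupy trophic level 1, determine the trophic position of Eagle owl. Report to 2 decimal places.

4.21

Leaf beetle: 1 + 1 = 2
Harvest mouse: 1 + 2 = 3
Little owl: 1 + (0.56×2 + 0.44×3) = 3.44
Eagle owl: 1 + (0.48×3.44 + 0.52×3) = 4.2112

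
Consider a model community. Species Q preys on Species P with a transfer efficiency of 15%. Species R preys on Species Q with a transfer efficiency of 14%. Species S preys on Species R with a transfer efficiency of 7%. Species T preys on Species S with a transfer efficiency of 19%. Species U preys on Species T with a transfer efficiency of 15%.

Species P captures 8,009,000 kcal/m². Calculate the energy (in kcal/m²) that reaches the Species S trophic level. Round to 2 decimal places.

11773.23 kcal/m²

Species Q: 8009000 × 0.15 = 1201350 kcal/m²
Species R: 1201350 × 0.14 = 168189 kcal/m²
Species S: 168189 × 0.07 = 11773.23 kcal/m²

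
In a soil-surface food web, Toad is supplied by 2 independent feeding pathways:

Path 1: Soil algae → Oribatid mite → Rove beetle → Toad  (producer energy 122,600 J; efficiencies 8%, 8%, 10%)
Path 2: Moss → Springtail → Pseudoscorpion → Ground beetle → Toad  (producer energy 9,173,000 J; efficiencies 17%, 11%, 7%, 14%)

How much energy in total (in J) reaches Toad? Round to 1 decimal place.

Path 1: 122600 × 0.08 × 0.08 × 0.1 = 78.464 J
Path 2: 9173000 × 0.17 × 0.11 × 0.07 × 0.14 = 1681.04398 J
Total at Toad: 78.464 + 1681.04398 = 1759.50798 J

1759.5 J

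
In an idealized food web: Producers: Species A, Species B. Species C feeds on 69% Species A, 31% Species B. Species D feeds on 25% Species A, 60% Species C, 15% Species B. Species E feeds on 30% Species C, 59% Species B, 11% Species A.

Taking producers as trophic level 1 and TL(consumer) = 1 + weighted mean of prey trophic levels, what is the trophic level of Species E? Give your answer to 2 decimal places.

Species C: 1 + (0.69×1 + 0.31×1) = 2
Species D: 1 + (0.25×1 + 0.6×2 + 0.15×1) = 2.6
Species E: 1 + (0.3×2 + 0.59×1 + 0.11×1) = 2.3

2.30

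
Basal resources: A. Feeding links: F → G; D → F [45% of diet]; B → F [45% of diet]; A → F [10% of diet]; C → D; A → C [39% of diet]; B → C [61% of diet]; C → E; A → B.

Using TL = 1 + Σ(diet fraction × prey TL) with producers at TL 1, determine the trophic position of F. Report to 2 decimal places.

3.62

B: 1 + 1 = 2
C: 1 + (0.39×1 + 0.61×2) = 2.61
D: 1 + 2.61 = 3.61
E: 1 + 2.61 = 3.61
F: 1 + (0.45×3.61 + 0.1×1 + 0.45×2) = 3.6245
G: 1 + 3.6245 = 4.6245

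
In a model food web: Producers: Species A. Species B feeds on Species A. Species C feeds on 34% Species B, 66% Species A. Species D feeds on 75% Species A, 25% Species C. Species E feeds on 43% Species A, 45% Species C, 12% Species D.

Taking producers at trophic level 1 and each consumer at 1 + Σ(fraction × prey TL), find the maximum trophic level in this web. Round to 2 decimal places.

Species B: 1 + 1 = 2
Species C: 1 + (0.34×2 + 0.66×1) = 2.34
Species D: 1 + (0.75×1 + 0.25×2.34) = 2.335
Species E: 1 + (0.43×1 + 0.45×2.34 + 0.12×2.335) = 2.7632

2.76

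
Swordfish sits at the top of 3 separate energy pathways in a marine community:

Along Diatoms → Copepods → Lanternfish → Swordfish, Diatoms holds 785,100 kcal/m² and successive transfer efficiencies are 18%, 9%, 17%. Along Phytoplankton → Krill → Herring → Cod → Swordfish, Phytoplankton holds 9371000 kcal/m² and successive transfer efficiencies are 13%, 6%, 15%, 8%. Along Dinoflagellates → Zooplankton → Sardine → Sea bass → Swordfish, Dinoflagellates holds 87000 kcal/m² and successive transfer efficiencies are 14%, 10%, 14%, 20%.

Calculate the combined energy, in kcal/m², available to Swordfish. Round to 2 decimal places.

Via Diatoms: 785100 × 0.18 × 0.09 × 0.17 = 2162.1654 kcal/m²
Via Phytoplankton: 9371000 × 0.13 × 0.06 × 0.15 × 0.08 = 877.1256 kcal/m²
Via Dinoflagellates: 87000 × 0.14 × 0.1 × 0.14 × 0.2 = 34.104 kcal/m²
Total at Swordfish: 2162.1654 + 877.1256 + 34.104 = 3073.395 kcal/m²

3073.40 kcal/m²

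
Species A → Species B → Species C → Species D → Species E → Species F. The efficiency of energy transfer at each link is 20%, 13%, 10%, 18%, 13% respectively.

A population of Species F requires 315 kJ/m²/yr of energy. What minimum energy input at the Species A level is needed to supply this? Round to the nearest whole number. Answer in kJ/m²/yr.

5177515 kJ/m²/yr

Cumulative transfer efficiency: 0.2 × 0.13 × 0.1 × 0.18 × 0.13 = 0.00006084
Species A energy = 315 / 0.00006084 = 5177515 kJ/m²/yr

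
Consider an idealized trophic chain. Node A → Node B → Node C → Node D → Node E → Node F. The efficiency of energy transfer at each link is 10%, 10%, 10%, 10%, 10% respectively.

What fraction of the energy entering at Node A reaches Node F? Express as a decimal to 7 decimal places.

0.0000100

Product of link efficiencies: 0.1 × 0.1 × 0.1 × 0.1 × 0.1 = 0.00001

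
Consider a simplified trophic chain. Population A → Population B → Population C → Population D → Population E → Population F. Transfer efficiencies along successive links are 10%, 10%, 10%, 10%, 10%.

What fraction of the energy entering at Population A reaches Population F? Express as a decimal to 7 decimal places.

0.0000100

Product of link efficiencies: 0.1 × 0.1 × 0.1 × 0.1 × 0.1 = 0.00001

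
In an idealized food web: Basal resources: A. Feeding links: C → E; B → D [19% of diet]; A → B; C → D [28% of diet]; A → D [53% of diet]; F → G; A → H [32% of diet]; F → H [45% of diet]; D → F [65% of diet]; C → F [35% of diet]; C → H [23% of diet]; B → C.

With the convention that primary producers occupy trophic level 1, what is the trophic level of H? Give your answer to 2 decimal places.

B: 1 + 1 = 2
C: 1 + 2 = 3
D: 1 + (0.28×3 + 0.19×2 + 0.53×1) = 2.75
E: 1 + 3 = 4
F: 1 + (0.65×2.75 + 0.35×3) = 3.8375
G: 1 + 3.8375 = 4.8375
H: 1 + (0.32×1 + 0.45×3.8375 + 0.23×3) = 3.736875

3.74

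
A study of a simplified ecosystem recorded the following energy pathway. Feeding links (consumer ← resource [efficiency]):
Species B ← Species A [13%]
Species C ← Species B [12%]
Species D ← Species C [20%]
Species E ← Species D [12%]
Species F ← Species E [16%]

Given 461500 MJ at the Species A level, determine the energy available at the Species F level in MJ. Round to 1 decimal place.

27.6 MJ

Species B: 461500 × 0.13 = 59995 MJ
Species C: 59995 × 0.12 = 7199.4 MJ
Species D: 7199.4 × 0.2 = 1439.88 MJ
Species E: 1439.88 × 0.12 = 172.7856 MJ
Species F: 172.7856 × 0.16 = 27.645696 MJ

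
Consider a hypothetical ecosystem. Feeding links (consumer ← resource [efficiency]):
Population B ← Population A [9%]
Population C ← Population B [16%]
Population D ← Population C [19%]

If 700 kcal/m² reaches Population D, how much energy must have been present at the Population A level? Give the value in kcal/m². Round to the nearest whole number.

255848 kcal/m²

Cumulative transfer efficiency: 0.09 × 0.16 × 0.19 = 0.002736
Population A energy = 700 / 0.002736 = 255848 kcal/m²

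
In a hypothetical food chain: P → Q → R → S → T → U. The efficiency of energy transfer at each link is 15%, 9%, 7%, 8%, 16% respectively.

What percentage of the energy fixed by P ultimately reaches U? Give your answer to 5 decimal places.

Product of link efficiencies: 0.15 × 0.09 × 0.07 × 0.08 × 0.16 = 0.000012096
As a percentage: 0.000012096 × 100 = 0.00121%

0.00121%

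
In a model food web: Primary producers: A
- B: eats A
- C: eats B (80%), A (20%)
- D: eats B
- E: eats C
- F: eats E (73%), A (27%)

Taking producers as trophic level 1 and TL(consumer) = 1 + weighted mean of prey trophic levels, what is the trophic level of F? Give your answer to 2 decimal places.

B: 1 + 1 = 2
C: 1 + (0.8×2 + 0.2×1) = 2.8
D: 1 + 2 = 3
E: 1 + 2.8 = 3.8
F: 1 + (0.73×3.8 + 0.27×1) = 4.044

4.04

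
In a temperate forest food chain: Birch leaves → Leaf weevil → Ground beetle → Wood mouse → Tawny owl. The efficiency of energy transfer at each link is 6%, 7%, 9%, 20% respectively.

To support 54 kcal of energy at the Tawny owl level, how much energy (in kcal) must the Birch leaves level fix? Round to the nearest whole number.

714286 kcal

Cumulative transfer efficiency: 0.06 × 0.07 × 0.09 × 0.2 = 0.0000756
Birch leaves energy = 54 / 0.0000756 = 714286 kcal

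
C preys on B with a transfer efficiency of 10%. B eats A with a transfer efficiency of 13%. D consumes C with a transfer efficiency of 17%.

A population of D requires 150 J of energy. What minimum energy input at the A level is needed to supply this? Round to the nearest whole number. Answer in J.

Cumulative transfer efficiency: 0.13 × 0.1 × 0.17 = 0.00221
A energy = 150 / 0.00221 = 67873 J

67873 J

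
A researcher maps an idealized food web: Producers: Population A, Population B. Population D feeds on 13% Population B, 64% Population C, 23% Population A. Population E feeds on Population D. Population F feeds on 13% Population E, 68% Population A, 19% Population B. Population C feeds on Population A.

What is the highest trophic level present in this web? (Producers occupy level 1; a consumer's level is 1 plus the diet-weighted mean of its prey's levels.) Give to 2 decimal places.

3.64

Population C: 1 + 1 = 2
Population D: 1 + (0.13×1 + 0.64×2 + 0.23×1) = 2.64
Population E: 1 + 2.64 = 3.64
Population F: 1 + (0.13×3.64 + 0.68×1 + 0.19×1) = 2.3432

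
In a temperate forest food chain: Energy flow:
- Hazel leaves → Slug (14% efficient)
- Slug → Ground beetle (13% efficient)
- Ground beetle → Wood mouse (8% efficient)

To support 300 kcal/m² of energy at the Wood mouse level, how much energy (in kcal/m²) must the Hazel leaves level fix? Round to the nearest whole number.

Cumulative transfer efficiency: 0.14 × 0.13 × 0.08 = 0.001456
Hazel leaves energy = 300 / 0.001456 = 206044 kcal/m²

206044 kcal/m²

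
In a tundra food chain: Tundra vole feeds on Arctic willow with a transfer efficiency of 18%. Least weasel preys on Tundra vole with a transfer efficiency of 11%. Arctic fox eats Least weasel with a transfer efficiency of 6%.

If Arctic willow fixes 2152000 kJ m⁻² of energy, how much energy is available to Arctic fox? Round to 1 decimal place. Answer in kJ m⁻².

2556.6 kJ m⁻²

Tundra vole: 2152000 × 0.18 = 387360 kJ m⁻²
Least weasel: 387360 × 0.11 = 42609.6 kJ m⁻²
Arctic fox: 42609.6 × 0.06 = 2556.576 kJ m⁻²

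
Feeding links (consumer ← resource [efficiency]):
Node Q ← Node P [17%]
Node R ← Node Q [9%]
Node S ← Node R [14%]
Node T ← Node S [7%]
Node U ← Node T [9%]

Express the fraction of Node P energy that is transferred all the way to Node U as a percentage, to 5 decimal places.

Product of link efficiencies: 0.17 × 0.09 × 0.14 × 0.07 × 0.09 = 0.0000134946
As a percentage: 0.0000134946 × 100 = 0.00135%

0.00135%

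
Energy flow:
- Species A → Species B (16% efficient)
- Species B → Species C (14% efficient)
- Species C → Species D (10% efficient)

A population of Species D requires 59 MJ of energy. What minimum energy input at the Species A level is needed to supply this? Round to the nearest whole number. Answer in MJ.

Cumulative transfer efficiency: 0.16 × 0.14 × 0.1 = 0.00224
Species A energy = 59 / 0.00224 = 26339 MJ

26339 MJ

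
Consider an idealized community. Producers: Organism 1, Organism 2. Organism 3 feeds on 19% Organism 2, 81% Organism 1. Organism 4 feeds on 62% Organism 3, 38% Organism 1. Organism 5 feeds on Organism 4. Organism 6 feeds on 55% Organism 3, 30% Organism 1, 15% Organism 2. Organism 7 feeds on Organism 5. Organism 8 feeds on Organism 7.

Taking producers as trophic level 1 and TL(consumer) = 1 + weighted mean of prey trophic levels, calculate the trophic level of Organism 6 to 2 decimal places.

2.55

Organism 3: 1 + (0.19×1 + 0.81×1) = 2
Organism 4: 1 + (0.62×2 + 0.38×1) = 2.62
Organism 5: 1 + 2.62 = 3.62
Organism 6: 1 + (0.55×2 + 0.3×1 + 0.15×1) = 2.55
Organism 7: 1 + 3.62 = 4.62
Organism 8: 1 + 4.62 = 5.62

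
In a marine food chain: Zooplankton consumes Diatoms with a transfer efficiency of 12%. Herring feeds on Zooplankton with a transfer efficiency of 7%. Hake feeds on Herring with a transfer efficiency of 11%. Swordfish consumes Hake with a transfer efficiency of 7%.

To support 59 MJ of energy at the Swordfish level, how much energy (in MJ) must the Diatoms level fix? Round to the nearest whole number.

912183 MJ

Cumulative transfer efficiency: 0.12 × 0.07 × 0.11 × 0.07 = 0.00006468
Diatoms energy = 59 / 0.00006468 = 912183 MJ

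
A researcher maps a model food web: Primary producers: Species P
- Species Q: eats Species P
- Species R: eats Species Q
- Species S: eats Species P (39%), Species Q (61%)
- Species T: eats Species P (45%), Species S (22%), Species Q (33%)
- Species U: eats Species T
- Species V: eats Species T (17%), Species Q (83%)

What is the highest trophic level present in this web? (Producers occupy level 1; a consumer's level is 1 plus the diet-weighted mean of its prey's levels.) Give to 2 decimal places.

Species Q: 1 + 1 = 2
Species R: 1 + 2 = 3
Species S: 1 + (0.39×1 + 0.61×2) = 2.61
Species T: 1 + (0.45×1 + 0.22×2.61 + 0.33×2) = 2.6842
Species U: 1 + 2.6842 = 3.6842
Species V: 1 + (0.17×2.6842 + 0.83×2) = 3.116314

3.68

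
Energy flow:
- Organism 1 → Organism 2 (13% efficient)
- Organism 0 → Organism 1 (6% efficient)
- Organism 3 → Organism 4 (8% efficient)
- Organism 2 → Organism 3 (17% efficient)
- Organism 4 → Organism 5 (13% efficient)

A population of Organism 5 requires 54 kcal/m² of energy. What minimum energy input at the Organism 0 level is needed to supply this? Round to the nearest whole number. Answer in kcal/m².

3915767 kcal/m²

Cumulative transfer efficiency: 0.06 × 0.13 × 0.17 × 0.08 × 0.13 = 0.0000137904
Organism 0 energy = 54 / 0.0000137904 = 3915767 kcal/m²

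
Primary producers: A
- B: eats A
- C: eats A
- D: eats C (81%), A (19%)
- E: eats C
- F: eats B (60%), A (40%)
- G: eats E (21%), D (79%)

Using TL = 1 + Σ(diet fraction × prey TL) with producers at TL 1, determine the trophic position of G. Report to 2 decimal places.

B: 1 + 1 = 2
C: 1 + 1 = 2
D: 1 + (0.81×2 + 0.19×1) = 2.81
E: 1 + 2 = 3
F: 1 + (0.6×2 + 0.4×1) = 2.6
G: 1 + (0.21×3 + 0.79×2.81) = 3.8499

3.85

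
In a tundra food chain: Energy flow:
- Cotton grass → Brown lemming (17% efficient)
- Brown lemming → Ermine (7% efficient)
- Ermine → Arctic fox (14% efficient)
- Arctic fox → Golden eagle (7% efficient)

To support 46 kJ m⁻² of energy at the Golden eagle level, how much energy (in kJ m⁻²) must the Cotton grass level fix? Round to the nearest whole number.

Cumulative transfer efficiency: 0.17 × 0.07 × 0.14 × 0.07 = 0.00011662
Cotton grass energy = 46 / 0.00011662 = 394443 kJ m⁻²

394443 kJ m⁻²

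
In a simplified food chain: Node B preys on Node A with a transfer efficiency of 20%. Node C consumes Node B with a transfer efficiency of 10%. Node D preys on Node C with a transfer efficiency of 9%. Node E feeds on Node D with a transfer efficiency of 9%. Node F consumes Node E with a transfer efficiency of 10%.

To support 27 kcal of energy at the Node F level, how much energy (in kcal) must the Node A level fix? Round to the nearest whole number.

1666667 kcal

Cumulative transfer efficiency: 0.2 × 0.1 × 0.09 × 0.09 × 0.1 = 0.0000162
Node A energy = 27 / 0.0000162 = 1666667 kcal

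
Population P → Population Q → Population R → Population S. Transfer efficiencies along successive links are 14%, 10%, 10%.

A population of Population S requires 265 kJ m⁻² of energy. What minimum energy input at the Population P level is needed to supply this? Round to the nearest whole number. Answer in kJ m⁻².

189286 kJ m⁻²

Cumulative transfer efficiency: 0.14 × 0.1 × 0.1 = 0.0014
Population P energy = 265 / 0.0014 = 189286 kJ m⁻²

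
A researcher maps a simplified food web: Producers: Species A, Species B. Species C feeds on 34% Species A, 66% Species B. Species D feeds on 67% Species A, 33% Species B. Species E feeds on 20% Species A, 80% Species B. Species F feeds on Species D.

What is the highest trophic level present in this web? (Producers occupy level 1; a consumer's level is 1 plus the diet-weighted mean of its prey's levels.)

3

Species C: 1 + (0.34×1 + 0.66×1) = 2
Species D: 1 + (0.67×1 + 0.33×1) = 2
Species E: 1 + (0.2×1 + 0.8×1) = 2
Species F: 1 + 2 = 3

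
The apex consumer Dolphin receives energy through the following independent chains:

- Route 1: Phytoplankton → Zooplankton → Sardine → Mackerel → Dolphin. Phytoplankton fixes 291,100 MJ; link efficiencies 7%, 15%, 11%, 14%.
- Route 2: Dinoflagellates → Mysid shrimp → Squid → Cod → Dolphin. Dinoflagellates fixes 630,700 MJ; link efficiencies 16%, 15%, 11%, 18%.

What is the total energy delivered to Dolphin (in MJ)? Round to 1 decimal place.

346.8 MJ

Route 1: 291100 × 0.07 × 0.15 × 0.11 × 0.14 = 47.07087 MJ
Route 2: 630700 × 0.16 × 0.15 × 0.11 × 0.18 = 299.70864 MJ
Total at Dolphin: 47.07087 + 299.70864 = 346.77951 MJ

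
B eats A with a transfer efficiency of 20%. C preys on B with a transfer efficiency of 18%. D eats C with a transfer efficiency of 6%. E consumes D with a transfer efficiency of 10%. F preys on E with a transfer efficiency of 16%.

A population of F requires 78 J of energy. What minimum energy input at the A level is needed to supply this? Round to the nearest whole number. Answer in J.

2256944 J

Cumulative transfer efficiency: 0.2 × 0.18 × 0.06 × 0.1 × 0.16 = 0.00003456
A energy = 78 / 0.00003456 = 2256944 J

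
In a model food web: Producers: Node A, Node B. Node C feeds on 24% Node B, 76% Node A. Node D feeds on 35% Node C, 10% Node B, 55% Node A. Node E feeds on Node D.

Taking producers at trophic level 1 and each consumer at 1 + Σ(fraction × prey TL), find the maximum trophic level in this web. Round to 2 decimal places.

3.35

Node C: 1 + (0.24×1 + 0.76×1) = 2
Node D: 1 + (0.35×2 + 0.1×1 + 0.55×1) = 2.35
Node E: 1 + 2.35 = 3.35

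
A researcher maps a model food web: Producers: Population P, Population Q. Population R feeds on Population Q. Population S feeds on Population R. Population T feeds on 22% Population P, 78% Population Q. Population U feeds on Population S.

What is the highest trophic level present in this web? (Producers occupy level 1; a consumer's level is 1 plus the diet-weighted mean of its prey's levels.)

4

Population R: 1 + 1 = 2
Population S: 1 + 2 = 3
Population T: 1 + (0.22×1 + 0.78×1) = 2
Population U: 1 + 3 = 4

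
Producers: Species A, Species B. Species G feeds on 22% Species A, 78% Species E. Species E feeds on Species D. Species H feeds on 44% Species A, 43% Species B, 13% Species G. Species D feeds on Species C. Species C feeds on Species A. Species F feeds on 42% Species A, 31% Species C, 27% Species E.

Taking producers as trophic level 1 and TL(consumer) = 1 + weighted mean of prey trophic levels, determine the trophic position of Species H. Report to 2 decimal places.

Species C: 1 + 1 = 2
Species D: 1 + 2 = 3
Species E: 1 + 3 = 4
Species F: 1 + (0.42×1 + 0.31×2 + 0.27×4) = 3.12
Species G: 1 + (0.22×1 + 0.78×4) = 4.34
Species H: 1 + (0.44×1 + 0.43×1 + 0.13×4.34) = 2.4342

2.43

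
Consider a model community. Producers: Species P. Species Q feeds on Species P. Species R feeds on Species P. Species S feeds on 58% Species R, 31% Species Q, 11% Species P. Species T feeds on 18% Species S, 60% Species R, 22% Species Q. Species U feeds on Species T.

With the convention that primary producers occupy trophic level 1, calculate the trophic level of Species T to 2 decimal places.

3.16

Species Q: 1 + 1 = 2
Species R: 1 + 1 = 2
Species S: 1 + (0.58×2 + 0.31×2 + 0.11×1) = 2.89
Species T: 1 + (0.18×2.89 + 0.6×2 + 0.22×2) = 3.1602
Species U: 1 + 3.1602 = 4.1602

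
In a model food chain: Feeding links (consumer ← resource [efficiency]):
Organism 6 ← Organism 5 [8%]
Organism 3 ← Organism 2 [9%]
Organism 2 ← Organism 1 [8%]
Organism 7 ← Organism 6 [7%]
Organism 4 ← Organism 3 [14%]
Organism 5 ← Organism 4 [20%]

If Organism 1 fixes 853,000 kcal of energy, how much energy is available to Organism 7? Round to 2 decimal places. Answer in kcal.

Organism 2: 853000 × 0.08 = 68240 kcal
Organism 3: 68240 × 0.09 = 6141.6 kcal
Organism 4: 6141.6 × 0.14 = 859.824 kcal
Organism 5: 859.824 × 0.2 = 171.9648 kcal
Organism 6: 171.9648 × 0.08 = 13.757184 kcal
Organism 7: 13.757184 × 0.07 = 0.96300288 kcal

0.96 kcal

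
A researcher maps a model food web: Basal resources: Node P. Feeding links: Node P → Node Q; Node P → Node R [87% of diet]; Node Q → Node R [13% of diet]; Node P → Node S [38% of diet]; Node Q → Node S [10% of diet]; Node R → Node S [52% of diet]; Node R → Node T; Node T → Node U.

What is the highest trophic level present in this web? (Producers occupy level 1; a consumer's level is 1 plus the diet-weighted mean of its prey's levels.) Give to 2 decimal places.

4.13

Node Q: 1 + 1 = 2
Node R: 1 + (0.87×1 + 0.13×2) = 2.13
Node S: 1 + (0.38×1 + 0.1×2 + 0.52×2.13) = 2.6876
Node T: 1 + 2.13 = 3.13
Node U: 1 + 3.13 = 4.13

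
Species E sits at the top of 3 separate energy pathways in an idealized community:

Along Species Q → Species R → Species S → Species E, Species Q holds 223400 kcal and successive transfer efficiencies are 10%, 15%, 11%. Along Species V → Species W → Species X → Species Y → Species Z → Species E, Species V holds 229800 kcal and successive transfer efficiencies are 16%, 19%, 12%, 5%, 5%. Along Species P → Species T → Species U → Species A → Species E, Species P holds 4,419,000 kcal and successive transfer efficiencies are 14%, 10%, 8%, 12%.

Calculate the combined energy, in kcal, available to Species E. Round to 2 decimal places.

964.62 kcal

Via Species Q: 223400 × 0.1 × 0.15 × 0.11 = 368.61 kcal
Via Species V: 229800 × 0.16 × 0.19 × 0.12 × 0.05 × 0.05 = 2.095776 kcal
Via Species P: 4419000 × 0.14 × 0.1 × 0.08 × 0.12 = 593.9136 kcal
Total at Species E: 368.61 + 2.095776 + 593.9136 = 964.619376 kcal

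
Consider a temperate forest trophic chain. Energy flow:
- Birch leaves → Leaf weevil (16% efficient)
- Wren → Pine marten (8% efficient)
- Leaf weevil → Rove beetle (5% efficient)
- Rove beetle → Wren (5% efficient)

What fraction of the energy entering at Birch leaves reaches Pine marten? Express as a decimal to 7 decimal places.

Product of link efficiencies: 0.16 × 0.05 × 0.05 × 0.08 = 0.000032

0.0000320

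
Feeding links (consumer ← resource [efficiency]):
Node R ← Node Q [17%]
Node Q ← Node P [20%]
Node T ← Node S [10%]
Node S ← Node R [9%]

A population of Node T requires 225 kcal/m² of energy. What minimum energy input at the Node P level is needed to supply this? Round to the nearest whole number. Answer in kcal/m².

735294 kcal/m²

Cumulative transfer efficiency: 0.2 × 0.17 × 0.09 × 0.1 = 0.000306
Node P energy = 225 / 0.000306 = 735294 kcal/m²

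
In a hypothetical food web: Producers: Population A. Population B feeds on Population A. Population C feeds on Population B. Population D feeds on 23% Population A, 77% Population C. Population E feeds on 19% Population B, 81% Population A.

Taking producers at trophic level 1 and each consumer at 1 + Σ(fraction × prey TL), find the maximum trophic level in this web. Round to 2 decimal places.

Population B: 1 + 1 = 2
Population C: 1 + 2 = 3
Population D: 1 + (0.23×1 + 0.77×3) = 3.54
Population E: 1 + (0.19×2 + 0.81×1) = 2.19

3.54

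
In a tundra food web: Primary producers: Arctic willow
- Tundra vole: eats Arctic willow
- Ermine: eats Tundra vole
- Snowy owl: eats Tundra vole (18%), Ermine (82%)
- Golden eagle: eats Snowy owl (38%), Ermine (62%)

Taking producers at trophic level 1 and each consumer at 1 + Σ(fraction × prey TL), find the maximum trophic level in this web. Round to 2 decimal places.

Tundra vole: 1 + 1 = 2
Ermine: 1 + 2 = 3
Snowy owl: 1 + (0.18×2 + 0.82×3) = 3.82
Golden eagle: 1 + (0.38×3.82 + 0.62×3) = 4.3116

4.31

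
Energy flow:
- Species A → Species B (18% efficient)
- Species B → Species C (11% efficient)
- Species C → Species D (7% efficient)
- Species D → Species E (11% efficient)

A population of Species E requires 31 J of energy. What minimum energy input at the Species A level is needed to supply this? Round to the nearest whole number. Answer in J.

Cumulative transfer efficiency: 0.18 × 0.11 × 0.07 × 0.11 = 0.00015246
Species A energy = 31 / 0.00015246 = 203332 J

203332 J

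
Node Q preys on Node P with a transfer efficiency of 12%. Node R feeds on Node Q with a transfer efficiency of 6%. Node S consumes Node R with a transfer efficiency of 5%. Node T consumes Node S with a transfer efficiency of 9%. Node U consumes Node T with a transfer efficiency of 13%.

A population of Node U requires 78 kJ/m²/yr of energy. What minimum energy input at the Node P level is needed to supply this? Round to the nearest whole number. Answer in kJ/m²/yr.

Cumulative transfer efficiency: 0.12 × 0.06 × 0.05 × 0.09 × 0.13 = 0.000004212
Node P energy = 78 / 0.000004212 = 18518519 kJ/m²/yr

18518519 kJ/m²/yr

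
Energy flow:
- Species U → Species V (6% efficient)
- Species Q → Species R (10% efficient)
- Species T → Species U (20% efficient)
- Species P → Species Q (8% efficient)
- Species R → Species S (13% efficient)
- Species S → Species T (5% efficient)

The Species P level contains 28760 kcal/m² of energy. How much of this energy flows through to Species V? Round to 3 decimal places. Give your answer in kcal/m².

Species Q: 28760 × 0.08 = 2300.8 kcal/m²
Species R: 2300.8 × 0.1 = 230.08 kcal/m²
Species S: 230.08 × 0.13 = 29.9104 kcal/m²
Species T: 29.9104 × 0.05 = 1.49552 kcal/m²
Species U: 1.49552 × 0.2 = 0.299104 kcal/m²
Species V: 0.299104 × 0.06 = 0.01794624 kcal/m²

0.018 kcal/m²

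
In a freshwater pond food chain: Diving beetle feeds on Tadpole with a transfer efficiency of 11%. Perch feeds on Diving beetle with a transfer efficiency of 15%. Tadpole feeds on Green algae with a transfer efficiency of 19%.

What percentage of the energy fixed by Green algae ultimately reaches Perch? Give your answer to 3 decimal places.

Product of link efficiencies: 0.19 × 0.11 × 0.15 = 0.003135
As a percentage: 0.003135 × 100 = 0.314%

0.314%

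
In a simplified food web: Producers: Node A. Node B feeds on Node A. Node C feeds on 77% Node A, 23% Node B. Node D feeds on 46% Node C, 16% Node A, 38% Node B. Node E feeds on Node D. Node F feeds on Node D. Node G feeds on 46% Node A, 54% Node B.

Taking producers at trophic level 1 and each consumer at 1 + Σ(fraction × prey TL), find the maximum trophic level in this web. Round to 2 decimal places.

Node B: 1 + 1 = 2
Node C: 1 + (0.77×1 + 0.23×2) = 2.23
Node D: 1 + (0.46×2.23 + 0.16×1 + 0.38×2) = 2.9458
Node E: 1 + 2.9458 = 3.9458
Node F: 1 + 2.9458 = 3.9458
Node G: 1 + (0.46×1 + 0.54×2) = 2.54

3.95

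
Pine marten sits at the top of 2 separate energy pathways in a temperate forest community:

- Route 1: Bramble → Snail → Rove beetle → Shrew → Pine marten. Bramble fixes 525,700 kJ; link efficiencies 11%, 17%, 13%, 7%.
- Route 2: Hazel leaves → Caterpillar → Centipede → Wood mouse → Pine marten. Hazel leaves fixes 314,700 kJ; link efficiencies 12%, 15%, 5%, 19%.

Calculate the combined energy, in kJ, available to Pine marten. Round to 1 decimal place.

143.3 kJ

Route 1: 525700 × 0.11 × 0.17 × 0.13 × 0.07 = 89.458369 kJ
Route 2: 314700 × 0.12 × 0.15 × 0.05 × 0.19 = 53.8137 kJ
Total at Pine marten: 89.458369 + 53.8137 = 143.272069 kJ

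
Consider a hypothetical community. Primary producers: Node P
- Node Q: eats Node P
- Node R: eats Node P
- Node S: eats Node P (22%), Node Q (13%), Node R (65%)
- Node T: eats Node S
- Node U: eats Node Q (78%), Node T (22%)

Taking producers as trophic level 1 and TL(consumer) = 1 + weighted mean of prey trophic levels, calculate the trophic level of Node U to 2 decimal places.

Node Q: 1 + 1 = 2
Node R: 1 + 1 = 2
Node S: 1 + (0.22×1 + 0.13×2 + 0.65×2) = 2.78
Node T: 1 + 2.78 = 3.78
Node U: 1 + (0.78×2 + 0.22×3.78) = 3.3916

3.39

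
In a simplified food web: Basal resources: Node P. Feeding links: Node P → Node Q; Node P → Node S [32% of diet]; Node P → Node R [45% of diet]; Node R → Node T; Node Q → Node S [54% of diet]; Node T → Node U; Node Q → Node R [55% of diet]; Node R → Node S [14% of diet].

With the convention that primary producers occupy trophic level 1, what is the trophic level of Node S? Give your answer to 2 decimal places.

2.76

Node Q: 1 + 1 = 2
Node R: 1 + (0.45×1 + 0.55×2) = 2.55
Node S: 1 + (0.54×2 + 0.32×1 + 0.14×2.55) = 2.757
Node T: 1 + 2.55 = 3.55
Node U: 1 + 3.55 = 4.55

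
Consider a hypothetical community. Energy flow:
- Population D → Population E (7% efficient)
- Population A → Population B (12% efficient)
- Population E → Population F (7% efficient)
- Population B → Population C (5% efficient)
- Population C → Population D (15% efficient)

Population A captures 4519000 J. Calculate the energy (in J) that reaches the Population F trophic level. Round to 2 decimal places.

Population B: 4519000 × 0.12 = 542280 J
Population C: 542280 × 0.05 = 27114 J
Population D: 27114 × 0.15 = 4067.1 J
Population E: 4067.1 × 0.07 = 284.697 J
Population F: 284.697 × 0.07 = 19.92879 J

19.93 J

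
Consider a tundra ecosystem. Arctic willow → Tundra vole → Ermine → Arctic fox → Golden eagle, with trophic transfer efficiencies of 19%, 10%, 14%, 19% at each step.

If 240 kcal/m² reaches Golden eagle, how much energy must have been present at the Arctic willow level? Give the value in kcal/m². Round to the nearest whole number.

474871 kcal/m²

Cumulative transfer efficiency: 0.19 × 0.1 × 0.14 × 0.19 = 0.0005054
Arctic willow energy = 240 / 0.0005054 = 474871 kcal/m²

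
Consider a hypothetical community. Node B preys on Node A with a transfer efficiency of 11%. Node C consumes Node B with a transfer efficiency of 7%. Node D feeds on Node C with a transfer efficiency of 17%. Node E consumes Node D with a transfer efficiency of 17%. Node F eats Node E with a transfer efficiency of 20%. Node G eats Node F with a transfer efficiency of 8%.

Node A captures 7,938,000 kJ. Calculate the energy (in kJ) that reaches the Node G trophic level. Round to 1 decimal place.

28.3 kJ

Node B: 7938000 × 0.11 = 873180 kJ
Node C: 873180 × 0.07 = 61122.6 kJ
Node D: 61122.6 × 0.17 = 10390.842 kJ
Node E: 10390.842 × 0.17 = 1766.44314 kJ
Node F: 1766.44314 × 0.2 = 353.288628 kJ
Node G: 353.288628 × 0.08 = 28.26309024 kJ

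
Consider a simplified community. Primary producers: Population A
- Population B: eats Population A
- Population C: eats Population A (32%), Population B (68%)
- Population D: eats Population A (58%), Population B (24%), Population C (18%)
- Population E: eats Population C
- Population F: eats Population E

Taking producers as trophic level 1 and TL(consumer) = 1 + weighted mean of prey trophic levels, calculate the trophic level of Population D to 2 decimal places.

Population B: 1 + 1 = 2
Population C: 1 + (0.32×1 + 0.68×2) = 2.68
Population D: 1 + (0.58×1 + 0.24×2 + 0.18×2.68) = 2.5424
Population E: 1 + 2.68 = 3.68
Population F: 1 + 3.68 = 4.68

2.54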